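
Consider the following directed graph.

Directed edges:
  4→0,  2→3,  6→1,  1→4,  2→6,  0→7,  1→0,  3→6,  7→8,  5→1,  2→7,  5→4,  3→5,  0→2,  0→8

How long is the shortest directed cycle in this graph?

4

For each vertex v, BFS finds the shortest path from v back to v.
The shortest such closed walk is 0 → 2 → 6 → 1 → 0, length 4.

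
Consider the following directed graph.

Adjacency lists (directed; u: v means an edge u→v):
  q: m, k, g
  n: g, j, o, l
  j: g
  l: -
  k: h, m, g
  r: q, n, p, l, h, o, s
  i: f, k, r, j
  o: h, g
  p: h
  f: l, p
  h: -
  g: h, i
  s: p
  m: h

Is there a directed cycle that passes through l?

l lies on a cycle iff there is a path from l back to itself.
Exploring from l, it never reaches itself; equivalently, its strongly connected component is a singleton.

No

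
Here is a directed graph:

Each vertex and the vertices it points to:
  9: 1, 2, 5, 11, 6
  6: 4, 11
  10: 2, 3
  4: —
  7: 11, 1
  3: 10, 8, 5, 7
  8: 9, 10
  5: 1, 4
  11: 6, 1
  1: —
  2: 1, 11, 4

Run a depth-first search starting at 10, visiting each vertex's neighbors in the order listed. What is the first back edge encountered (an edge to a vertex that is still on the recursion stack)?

DFS from 10 (visiting each vertex's neighbors in the order listed); mark gray on enter, black on exit:
10 gray
  2 gray
    1 gray
    1 black
    11 gray
      6 gray
        4 gray
        4 black
        6→11: 11 is gray → back edge
First back edge: 6 → 11.

6->11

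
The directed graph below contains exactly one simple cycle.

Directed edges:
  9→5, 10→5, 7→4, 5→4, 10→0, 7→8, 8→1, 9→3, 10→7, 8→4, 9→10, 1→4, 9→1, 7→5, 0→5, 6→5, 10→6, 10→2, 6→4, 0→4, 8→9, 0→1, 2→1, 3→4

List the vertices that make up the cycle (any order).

7, 8, 9, 10

DFS with gray/black marking from 10:
10 gray
  6 gray
    5 gray
      4 gray
      4 black
    5 black
    6→4: 4 black — skip
  6 black
  7 gray
    7→5: 5 black — skip
    7→4: 4 black — skip
    8 gray
      8→4: 4 black — skip
      9 gray
        9→10: 10 is gray → back edge
Back edge closes the cycle 10 → 7 → 8 → 9 → 10; its vertices are {7, 8, 9, 10}.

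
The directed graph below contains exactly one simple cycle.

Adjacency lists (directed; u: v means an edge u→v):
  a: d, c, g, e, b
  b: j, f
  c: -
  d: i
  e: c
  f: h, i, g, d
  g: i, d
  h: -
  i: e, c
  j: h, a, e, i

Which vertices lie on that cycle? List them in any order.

DFS with gray/black marking from a:
a gray
  d gray
    i gray
      e gray
        c gray
        c black
      e black
      i→c: c black — skip
    i black
  d black
  a→c: c black — skip
  g gray
    g→i: i black — skip
    g→d: d black — skip
  g black
  a→e: e black — skip
  b gray
    j gray
      h gray
      h black
      j→a: a is gray → back edge
Back edge closes the cycle a → b → j → a; its vertices are {a, b, j}.

a, b, j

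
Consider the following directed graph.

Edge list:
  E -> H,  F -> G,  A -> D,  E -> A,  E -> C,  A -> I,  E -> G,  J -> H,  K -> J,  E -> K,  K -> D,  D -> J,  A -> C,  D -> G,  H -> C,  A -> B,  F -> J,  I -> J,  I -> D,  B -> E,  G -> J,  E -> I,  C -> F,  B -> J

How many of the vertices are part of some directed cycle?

8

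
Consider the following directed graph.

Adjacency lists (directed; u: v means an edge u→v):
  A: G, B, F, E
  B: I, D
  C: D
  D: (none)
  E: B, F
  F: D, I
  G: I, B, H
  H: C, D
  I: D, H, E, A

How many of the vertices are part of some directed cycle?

A vertex is on a directed cycle iff it belongs to a strongly connected component of size ≥ 2 (or has a self-loop).
The vertices on cycles are {A, B, E, F, G, I} — 6 in total.

6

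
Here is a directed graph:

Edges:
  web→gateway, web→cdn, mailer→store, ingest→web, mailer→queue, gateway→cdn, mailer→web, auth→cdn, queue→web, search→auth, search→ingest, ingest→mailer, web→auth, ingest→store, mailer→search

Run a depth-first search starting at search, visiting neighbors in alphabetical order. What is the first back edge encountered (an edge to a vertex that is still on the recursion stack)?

mailer->search

DFS from search (visiting neighbors in alphabetical order); mark gray on enter, black on exit:
search gray
  auth gray
    cdn gray
    cdn black
  auth black
  ingest gray
    mailer gray
      queue gray
        web gray
          web→auth: auth black — skip
          web→cdn: cdn black — skip
          gateway gray
            gateway→cdn: cdn black — skip
          gateway black
        web black
      queue black
      mailer→search: search is gray → back edge
First back edge: mailer → search.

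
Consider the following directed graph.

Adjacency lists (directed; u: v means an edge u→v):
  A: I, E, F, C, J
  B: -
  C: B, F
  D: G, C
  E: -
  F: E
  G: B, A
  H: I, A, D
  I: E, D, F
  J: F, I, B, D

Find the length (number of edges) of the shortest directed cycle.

4

For each vertex v, BFS finds the shortest path from v back to v.
The shortest such closed walk is D → G → A → J → D, length 4.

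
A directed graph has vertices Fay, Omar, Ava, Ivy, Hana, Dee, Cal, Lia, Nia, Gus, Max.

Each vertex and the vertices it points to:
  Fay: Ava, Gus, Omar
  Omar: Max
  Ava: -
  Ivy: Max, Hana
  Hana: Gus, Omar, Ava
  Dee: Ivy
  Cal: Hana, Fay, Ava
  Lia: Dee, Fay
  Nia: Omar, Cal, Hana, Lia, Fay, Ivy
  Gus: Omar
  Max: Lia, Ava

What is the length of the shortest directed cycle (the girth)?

4

For each vertex v, BFS finds the shortest path from v back to v.
The shortest such closed walk is Ivy → Max → Lia → Dee → Ivy, length 4.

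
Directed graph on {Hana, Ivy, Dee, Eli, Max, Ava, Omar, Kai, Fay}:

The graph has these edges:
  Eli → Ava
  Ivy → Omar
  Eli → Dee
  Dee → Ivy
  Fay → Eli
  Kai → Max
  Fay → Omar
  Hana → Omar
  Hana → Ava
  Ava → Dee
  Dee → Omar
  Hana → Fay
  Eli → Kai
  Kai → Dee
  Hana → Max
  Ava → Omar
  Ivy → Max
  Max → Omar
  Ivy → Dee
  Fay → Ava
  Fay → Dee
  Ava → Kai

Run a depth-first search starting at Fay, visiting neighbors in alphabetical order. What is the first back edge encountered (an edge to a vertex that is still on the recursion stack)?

Ivy→Dee

DFS from Fay (visiting neighbors in alphabetical order); mark gray on enter, black on exit:
Fay gray
  Ava gray
    Dee gray
      Ivy gray
        Ivy→Dee: Dee is gray → back edge
First back edge: Ivy → Dee.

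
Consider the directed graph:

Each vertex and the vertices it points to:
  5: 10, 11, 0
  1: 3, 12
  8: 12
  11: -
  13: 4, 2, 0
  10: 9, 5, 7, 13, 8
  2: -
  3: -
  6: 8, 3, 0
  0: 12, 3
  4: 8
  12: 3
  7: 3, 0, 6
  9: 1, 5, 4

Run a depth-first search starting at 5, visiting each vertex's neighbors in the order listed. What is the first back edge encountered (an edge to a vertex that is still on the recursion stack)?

9→5

DFS from 5 (visiting each vertex's neighbors in the order listed); mark gray on enter, black on exit:
5 gray
  10 gray
    9 gray
      1 gray
        3 gray
        3 black
        12 gray
          12→3: 3 black — skip
        12 black
      1 black
      9→5: 5 is gray → back edge
First back edge: 9 → 5.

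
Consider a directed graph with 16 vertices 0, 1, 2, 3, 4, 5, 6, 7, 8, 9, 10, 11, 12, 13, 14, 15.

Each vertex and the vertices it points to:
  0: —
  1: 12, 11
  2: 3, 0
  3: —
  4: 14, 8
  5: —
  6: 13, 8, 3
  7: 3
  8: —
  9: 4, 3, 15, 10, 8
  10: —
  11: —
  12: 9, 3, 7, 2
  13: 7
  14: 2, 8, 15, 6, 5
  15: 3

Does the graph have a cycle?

No

DFS with white/gray/black marking, starting from 15:
15 gray
  3 gray
  3 black
15 black
0 gray
0 black
1 gray
  12 gray
    9 gray
      4 gray
        14 gray
          2 gray
            2→3: 3 black — skip
            2→0: 0 black — skip
          2 black
          8 gray
          8 black
          14→15: 15 black — skip
          6 gray
            13 gray
              7 gray
                7→3: 3 black — skip
              7 black
            13 black
            6→8: 8 black — skip
            6→3: 3 black — skip
          6 black
          5 gray
          5 black
        14 black
        4→8: 8 black — skip
      4 black
      9→3: 3 black — skip
      9→15: 15 black — skip
      10 gray
      10 black
      9→8: 8 black — skip
    9 black
    12→3: 3 black — skip
    12→7: 7 black — skip
    12→2: 2 black — skip
  12 black
  11 gray
  11 black
1 black
Every edge goes to a white or black vertex — no back edge, so the graph is acyclic.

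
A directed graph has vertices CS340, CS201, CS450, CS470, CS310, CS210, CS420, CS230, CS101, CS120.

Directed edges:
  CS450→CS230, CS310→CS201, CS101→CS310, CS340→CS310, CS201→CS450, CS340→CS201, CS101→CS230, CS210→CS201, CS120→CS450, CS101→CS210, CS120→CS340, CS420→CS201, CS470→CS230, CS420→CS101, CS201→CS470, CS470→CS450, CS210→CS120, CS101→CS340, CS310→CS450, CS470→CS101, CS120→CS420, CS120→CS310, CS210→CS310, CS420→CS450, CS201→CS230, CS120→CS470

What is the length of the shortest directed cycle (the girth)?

4

For each vertex v, BFS finds the shortest path from v back to v.
The shortest such closed walk is CS210 → CS201 → CS470 → CS101 → CS210, length 4.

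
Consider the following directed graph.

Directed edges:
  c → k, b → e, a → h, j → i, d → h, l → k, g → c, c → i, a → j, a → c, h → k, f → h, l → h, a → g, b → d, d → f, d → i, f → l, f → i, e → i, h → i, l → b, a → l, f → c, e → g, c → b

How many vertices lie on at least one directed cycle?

7

A vertex is on a directed cycle iff it belongs to a strongly connected component of size ≥ 2 (or has a self-loop).
The vertices on cycles are {b, c, d, e, f, g, l} — 7 in total.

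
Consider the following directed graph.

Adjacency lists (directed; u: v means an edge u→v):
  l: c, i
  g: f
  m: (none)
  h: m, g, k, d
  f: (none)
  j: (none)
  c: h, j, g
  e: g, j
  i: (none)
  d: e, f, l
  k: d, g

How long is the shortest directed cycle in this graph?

4

For each vertex v, BFS finds the shortest path from v back to v.
The shortest such closed walk is h → d → l → c → h, length 4.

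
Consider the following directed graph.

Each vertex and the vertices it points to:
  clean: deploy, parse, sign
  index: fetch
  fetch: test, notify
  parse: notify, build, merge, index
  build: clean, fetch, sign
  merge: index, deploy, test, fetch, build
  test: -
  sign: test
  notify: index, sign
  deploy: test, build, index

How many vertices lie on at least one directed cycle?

A vertex is on a directed cycle iff it belongs to a strongly connected component of size ≥ 2 (or has a self-loop).
The vertices on cycles are {build, clean, fetch, index, merge, parse, deploy, notify} — 8 in total.

8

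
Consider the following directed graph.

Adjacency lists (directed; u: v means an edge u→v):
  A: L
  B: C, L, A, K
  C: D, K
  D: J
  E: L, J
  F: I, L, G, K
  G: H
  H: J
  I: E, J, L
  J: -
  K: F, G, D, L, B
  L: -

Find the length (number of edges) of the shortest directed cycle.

2

For each vertex v, BFS finds the shortest path from v back to v.
The shortest such closed walk is K → F → K, length 2.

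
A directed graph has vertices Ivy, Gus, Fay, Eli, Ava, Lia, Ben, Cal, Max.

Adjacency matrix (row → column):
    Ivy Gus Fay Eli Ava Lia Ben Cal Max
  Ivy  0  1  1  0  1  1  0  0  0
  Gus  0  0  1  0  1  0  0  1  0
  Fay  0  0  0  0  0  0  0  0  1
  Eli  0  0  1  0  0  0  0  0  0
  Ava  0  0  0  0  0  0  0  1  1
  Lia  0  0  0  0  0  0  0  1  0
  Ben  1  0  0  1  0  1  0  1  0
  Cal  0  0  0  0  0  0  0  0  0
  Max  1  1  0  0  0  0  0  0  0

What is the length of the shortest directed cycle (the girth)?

For each vertex v, BFS finds the shortest path from v back to v.
The shortest such closed walk is Ivy → Fay → Max → Ivy, length 3.

3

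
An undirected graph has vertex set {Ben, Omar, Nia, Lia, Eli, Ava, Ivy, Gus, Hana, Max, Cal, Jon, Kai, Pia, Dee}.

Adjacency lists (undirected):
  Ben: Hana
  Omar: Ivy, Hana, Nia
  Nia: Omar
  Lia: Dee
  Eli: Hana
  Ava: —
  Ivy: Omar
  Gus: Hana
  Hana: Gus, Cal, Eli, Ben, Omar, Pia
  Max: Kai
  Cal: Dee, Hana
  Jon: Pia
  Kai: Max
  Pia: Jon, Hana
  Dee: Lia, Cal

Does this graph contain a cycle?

No

DFS, tracking each vertex's parent; an edge to a visited non-parent vertex closes a cycle.
Start from Kai:
visit Kai (parent –)
  visit Max (parent Kai)
    Max–Kai: parent, skip
visit Ben (parent –)
  visit Hana (parent Ben)
    visit Gus (parent Hana)
      Gus–Hana: parent, skip
    visit Cal (parent Hana)
      visit Dee (parent Cal)
        visit Lia (parent Dee)
          Lia–Dee: parent, skip
        Dee–Cal: parent, skip
      Cal–Hana: parent, skip
    visit Eli (parent Hana)
      Eli–Hana: parent, skip
    Hana–Ben: parent, skip
    visit Omar (parent Hana)
      visit Ivy (parent Omar)
        Ivy–Omar: parent, skip
      Omar–Hana: parent, skip
      visit Nia (parent Omar)
        Nia–Omar: parent, skip
    visit Pia (parent Hana)
      visit Jon (parent Pia)
        Jon–Pia: parent, skip
      Pia–Hana: parent, skip
visit Ava (parent –)
No non-parent visited neighbor found — the graph is a forest.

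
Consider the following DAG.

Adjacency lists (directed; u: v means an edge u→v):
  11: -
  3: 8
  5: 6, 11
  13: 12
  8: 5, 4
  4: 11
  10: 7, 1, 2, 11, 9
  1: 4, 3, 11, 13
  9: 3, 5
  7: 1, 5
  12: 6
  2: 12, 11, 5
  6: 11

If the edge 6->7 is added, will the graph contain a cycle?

Yes

Adding 6→7 creates a cycle iff 7 can already reach 6.
Path from 7: 7 → 5 → 6.
So 7 → … → 6 → 7 is a cycle.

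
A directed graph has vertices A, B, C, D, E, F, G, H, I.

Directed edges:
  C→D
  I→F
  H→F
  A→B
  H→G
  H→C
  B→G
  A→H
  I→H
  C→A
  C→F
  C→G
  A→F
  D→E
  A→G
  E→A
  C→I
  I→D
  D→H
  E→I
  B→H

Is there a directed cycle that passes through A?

Yes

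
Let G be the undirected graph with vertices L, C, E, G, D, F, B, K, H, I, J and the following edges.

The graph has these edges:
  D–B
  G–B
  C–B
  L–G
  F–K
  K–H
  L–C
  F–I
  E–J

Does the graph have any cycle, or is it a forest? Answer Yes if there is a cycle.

Yes

DFS, tracking each vertex's parent; an edge to a visited non-parent vertex closes a cycle.
Start from L:
visit L (parent –)
  visit C (parent L)
    visit B (parent C)
      visit G (parent B)
        G–B: parent, skip
        G–L: L visited and ≠ parent → cycle
Cycle: L – C – B – G – L.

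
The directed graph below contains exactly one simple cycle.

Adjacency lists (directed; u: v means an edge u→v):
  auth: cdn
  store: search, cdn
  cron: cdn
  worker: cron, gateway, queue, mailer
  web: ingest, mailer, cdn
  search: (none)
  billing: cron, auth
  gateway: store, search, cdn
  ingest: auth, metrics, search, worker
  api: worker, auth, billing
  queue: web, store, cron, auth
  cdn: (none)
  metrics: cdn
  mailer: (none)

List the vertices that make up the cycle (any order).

web, queue, ingest, worker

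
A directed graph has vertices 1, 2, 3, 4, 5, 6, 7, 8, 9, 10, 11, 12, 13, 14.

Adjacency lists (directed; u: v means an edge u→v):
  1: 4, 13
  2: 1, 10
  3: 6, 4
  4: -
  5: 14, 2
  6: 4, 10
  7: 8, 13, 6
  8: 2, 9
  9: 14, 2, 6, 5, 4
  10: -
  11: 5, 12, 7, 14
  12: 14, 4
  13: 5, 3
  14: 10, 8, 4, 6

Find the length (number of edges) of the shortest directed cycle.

3

For each vertex v, BFS finds the shortest path from v back to v.
The shortest such closed walk is 8 → 9 → 14 → 8, length 3.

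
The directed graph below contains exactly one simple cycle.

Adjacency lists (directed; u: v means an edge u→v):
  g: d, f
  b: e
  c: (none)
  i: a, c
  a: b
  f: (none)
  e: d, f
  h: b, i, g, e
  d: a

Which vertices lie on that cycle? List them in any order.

a, b, d, e

DFS with gray/black marking from b:
b gray
  e gray
    d gray
      a gray
        a→b: b is gray → back edge
Back edge closes the cycle b → e → d → a → b; its vertices are {a, b, d, e}.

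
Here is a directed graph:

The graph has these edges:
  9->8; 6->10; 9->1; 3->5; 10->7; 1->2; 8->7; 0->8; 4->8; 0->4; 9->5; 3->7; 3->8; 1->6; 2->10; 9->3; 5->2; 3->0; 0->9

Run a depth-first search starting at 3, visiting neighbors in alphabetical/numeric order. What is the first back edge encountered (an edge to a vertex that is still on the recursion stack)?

DFS from 3 (visiting neighbors in alphabetical/numeric order); mark gray on enter, black on exit:
3 gray
  0 gray
    4 gray
      8 gray
        7 gray
        7 black
      8 black
    4 black
    0→8: 8 black — skip
    9 gray
      1 gray
        2 gray
          10 gray
            10→7: 7 black — skip
          10 black
        2 black
        6 gray
          6→10: 10 black — skip
        6 black
      1 black
      9→3: 3 is gray → back edge
First back edge: 9 → 3.

9→3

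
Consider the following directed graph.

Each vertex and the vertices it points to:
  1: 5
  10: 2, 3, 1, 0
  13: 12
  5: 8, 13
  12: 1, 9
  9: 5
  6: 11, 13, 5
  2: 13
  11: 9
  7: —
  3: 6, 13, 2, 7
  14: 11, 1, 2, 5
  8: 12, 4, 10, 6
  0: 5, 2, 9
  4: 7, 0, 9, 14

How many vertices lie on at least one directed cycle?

A vertex is on a directed cycle iff it belongs to a strongly connected component of size ≥ 2 (or has a self-loop).
The vertices on cycles are {0, 1, 2, 3, 4, 5, 6, 8, 9, 10, 11, 12, 13, 14} — 14 in total.

14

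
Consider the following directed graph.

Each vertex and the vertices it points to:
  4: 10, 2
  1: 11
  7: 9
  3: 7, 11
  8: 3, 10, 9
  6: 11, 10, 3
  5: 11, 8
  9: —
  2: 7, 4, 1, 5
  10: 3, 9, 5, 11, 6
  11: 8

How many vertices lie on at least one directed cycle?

8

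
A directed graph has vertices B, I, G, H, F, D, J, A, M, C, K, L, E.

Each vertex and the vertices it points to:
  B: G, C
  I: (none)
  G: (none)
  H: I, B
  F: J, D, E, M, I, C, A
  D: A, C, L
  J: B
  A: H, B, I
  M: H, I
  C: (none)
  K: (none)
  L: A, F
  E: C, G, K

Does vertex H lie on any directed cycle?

H lies on a cycle iff there is a path from H back to itself.
Exploring from H, it never reaches itself; equivalently, its strongly connected component is a singleton.

No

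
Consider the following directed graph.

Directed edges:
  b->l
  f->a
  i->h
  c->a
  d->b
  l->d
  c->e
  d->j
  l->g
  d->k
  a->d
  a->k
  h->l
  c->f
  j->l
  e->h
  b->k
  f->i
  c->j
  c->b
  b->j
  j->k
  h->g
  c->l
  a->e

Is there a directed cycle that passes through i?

i lies on a cycle iff there is a path from i back to itself.
Exploring from i, it never reaches itself; equivalently, its strongly connected component is a singleton.

No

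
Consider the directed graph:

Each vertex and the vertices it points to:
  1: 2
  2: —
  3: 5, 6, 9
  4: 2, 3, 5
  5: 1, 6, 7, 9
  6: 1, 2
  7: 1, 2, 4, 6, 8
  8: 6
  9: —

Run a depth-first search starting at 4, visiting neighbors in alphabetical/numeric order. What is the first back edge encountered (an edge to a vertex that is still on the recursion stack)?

DFS from 4 (visiting neighbors in alphabetical/numeric order); mark gray on enter, black on exit:
4 gray
  2 gray
  2 black
  3 gray
    5 gray
      1 gray
        1→2: 2 black — skip
      1 black
      6 gray
        6→1: 1 black — skip
        6→2: 2 black — skip
      6 black
      7 gray
        7→1: 1 black — skip
        7→2: 2 black — skip
        7→4: 4 is gray → back edge
First back edge: 7 → 4.

7→4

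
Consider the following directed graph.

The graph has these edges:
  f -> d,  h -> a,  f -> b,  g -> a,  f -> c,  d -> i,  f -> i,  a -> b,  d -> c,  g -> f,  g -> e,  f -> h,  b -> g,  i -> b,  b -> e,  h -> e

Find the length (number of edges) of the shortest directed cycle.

For each vertex v, BFS finds the shortest path from v back to v.
The shortest such closed walk is f → b → g → f, length 3.

3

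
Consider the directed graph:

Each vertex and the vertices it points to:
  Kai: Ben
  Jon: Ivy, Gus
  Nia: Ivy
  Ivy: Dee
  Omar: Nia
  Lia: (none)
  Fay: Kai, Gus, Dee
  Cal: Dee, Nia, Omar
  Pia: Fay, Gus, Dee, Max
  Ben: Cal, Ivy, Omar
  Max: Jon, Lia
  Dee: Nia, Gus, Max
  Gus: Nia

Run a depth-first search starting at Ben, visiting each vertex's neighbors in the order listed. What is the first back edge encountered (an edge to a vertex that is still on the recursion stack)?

Ivy->Dee

DFS from Ben (visiting each vertex's neighbors in the order listed); mark gray on enter, black on exit:
Ben gray
  Cal gray
    Dee gray
      Nia gray
        Ivy gray
          Ivy→Dee: Dee is gray → back edge
First back edge: Ivy → Dee.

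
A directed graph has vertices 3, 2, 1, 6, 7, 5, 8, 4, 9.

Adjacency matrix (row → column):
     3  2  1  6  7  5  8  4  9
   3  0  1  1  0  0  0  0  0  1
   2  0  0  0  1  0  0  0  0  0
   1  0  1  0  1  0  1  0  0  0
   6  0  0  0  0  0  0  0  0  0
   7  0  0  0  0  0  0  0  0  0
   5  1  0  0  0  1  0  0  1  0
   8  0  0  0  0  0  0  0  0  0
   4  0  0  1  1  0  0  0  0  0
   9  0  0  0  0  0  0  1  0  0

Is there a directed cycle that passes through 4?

4 is on a cycle iff 4 can reach itself via ≥1 edge.
4 → 1 → 5 → 4 — yes.

Yes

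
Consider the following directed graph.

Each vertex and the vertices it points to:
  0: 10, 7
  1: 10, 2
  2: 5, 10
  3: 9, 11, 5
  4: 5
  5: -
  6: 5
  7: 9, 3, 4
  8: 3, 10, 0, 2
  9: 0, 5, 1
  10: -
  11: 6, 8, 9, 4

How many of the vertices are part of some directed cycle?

6

A vertex is on a directed cycle iff it belongs to a strongly connected component of size ≥ 2 (or has a self-loop).
The vertices on cycles are {0, 3, 7, 8, 9, 11} — 6 in total.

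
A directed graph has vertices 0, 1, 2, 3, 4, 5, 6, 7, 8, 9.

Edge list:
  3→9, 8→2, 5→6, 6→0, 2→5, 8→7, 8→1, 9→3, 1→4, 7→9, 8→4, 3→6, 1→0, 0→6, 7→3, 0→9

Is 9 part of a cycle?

9 is on a cycle iff 9 can reach itself via ≥1 edge.
9 → 3 → 9 — yes.

Yes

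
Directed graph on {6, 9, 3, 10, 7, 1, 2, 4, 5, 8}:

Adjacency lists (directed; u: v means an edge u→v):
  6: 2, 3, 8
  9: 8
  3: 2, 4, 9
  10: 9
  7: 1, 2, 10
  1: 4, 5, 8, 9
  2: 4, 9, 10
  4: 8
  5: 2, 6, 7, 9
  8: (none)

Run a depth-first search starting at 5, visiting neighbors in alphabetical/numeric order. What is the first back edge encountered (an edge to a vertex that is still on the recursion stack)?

1->5

DFS from 5 (visiting neighbors in alphabetical/numeric order); mark gray on enter, black on exit:
5 gray
  2 gray
    4 gray
      8 gray
      8 black
    4 black
    9 gray
      9→8: 8 black — skip
    9 black
    10 gray
      10→9: 9 black — skip
    10 black
  2 black
  6 gray
    6→2: 2 black — skip
    3 gray
      3→2: 2 black — skip
      3→4: 4 black — skip
      3→9: 9 black — skip
    3 black
    6→8: 8 black — skip
  6 black
  7 gray
    1 gray
      1→4: 4 black — skip
      1→5: 5 is gray → back edge
First back edge: 1 → 5.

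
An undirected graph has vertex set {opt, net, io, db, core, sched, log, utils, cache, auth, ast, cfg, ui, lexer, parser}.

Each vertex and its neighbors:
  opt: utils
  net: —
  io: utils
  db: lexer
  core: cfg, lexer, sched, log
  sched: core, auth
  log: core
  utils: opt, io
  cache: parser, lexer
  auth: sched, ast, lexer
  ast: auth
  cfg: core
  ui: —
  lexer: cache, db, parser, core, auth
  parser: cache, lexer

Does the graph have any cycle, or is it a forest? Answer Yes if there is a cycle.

Yes

DFS, tracking each vertex's parent; an edge to a visited non-parent vertex closes a cycle.
Start from ast:
visit ast (parent –)
  visit auth (parent ast)
    visit sched (parent auth)
      visit core (parent sched)
        visit cfg (parent core)
          cfg–core: parent, skip
        visit lexer (parent core)
          visit cache (parent lexer)
            visit parser (parent cache)
              parser–cache: parent, skip
              parser–lexer: lexer visited and ≠ parent → cycle
Cycle: lexer – cache – parser – lexer.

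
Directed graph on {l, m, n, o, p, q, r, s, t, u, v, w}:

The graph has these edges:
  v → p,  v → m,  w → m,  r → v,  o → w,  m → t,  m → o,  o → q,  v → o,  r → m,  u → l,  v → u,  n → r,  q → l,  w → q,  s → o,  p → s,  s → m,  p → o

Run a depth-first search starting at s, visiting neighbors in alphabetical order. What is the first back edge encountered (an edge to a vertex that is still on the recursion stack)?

DFS from s (visiting neighbors in alphabetical order); mark gray on enter, black on exit:
s gray
  m gray
    o gray
      q gray
        l gray
        l black
      q black
      w gray
        w→m: m is gray → back edge
First back edge: w → m.

w→m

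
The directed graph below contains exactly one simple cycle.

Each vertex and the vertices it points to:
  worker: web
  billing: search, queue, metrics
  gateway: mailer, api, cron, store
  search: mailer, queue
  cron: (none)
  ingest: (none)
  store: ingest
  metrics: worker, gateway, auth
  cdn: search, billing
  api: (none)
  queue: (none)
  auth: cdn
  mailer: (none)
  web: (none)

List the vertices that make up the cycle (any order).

DFS with gray/black marking from metrics:
metrics gray
  worker gray
    web gray
    web black
  worker black
  gateway gray
    mailer gray
    mailer black
    api gray
    api black
    cron gray
    cron black
    store gray
      ingest gray
      ingest black
    store black
  gateway black
  auth gray
    cdn gray
      search gray
        search→mailer: mailer black — skip
        queue gray
        queue black
      search black
      billing gray
        billing→search: search black — skip
        billing→queue: queue black — skip
        billing→metrics: metrics is gray → back edge
Back edge closes the cycle metrics → auth → cdn → billing → metrics; its vertices are {cdn, auth, billing, metrics}.

cdn, auth, billing, metrics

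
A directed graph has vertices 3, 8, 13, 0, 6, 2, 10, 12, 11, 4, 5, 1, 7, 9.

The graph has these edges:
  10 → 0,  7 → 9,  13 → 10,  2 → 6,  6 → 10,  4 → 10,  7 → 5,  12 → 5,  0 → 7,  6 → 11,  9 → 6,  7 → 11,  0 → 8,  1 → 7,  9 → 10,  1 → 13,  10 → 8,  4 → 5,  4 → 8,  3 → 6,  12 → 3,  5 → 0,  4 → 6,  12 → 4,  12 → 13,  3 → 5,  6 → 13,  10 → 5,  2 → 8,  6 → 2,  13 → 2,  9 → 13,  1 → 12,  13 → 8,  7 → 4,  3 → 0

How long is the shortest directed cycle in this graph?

2

For each vertex v, BFS finds the shortest path from v back to v.
The shortest such closed walk is 6 → 2 → 6, length 2.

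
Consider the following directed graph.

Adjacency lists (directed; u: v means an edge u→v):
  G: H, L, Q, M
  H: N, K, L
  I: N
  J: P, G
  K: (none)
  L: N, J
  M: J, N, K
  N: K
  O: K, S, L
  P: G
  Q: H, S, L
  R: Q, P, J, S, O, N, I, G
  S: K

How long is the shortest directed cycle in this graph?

3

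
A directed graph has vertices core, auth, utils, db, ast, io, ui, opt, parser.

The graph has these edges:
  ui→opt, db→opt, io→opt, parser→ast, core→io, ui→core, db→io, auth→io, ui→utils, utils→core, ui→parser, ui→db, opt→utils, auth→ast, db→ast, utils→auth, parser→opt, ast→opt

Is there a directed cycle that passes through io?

Yes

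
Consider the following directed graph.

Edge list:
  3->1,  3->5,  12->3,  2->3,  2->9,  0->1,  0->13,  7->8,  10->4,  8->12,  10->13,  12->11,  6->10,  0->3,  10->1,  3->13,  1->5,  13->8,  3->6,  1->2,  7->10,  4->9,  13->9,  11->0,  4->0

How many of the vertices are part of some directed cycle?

A vertex is on a directed cycle iff it belongs to a strongly connected component of size ≥ 2 (or has a self-loop).
The vertices on cycles are {0, 1, 2, 3, 4, 6, 8, 10, 11, 12, 13} — 11 in total.

11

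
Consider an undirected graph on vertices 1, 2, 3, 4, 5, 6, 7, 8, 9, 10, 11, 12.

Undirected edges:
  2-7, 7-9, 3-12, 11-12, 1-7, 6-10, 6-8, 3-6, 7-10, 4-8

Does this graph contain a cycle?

No

DFS, tracking each vertex's parent; an edge to a visited non-parent vertex closes a cycle.
Start from 8:
visit 8 (parent –)
  visit 6 (parent 8)
    visit 10 (parent 6)
      10–6: parent, skip
      visit 7 (parent 10)
        visit 9 (parent 7)
          9–7: parent, skip
        7–10: parent, skip
        visit 1 (parent 7)
          1–7: parent, skip
        visit 2 (parent 7)
          2–7: parent, skip
    6–8: parent, skip
    visit 3 (parent 6)
      visit 12 (parent 3)
        visit 11 (parent 12)
          11–12: parent, skip
        12–3: parent, skip
      3–6: parent, skip
  visit 4 (parent 8)
    4–8: parent, skip
visit 5 (parent –)
No non-parent visited neighbor found — the graph is a forest.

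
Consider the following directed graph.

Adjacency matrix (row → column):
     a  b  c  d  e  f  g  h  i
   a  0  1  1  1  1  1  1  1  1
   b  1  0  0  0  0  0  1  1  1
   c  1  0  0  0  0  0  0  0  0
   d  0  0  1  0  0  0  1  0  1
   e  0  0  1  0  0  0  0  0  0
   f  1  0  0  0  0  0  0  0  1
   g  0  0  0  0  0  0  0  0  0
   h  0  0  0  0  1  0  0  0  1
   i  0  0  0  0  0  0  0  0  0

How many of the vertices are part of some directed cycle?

A vertex is on a directed cycle iff it belongs to a strongly connected component of size ≥ 2 (or has a self-loop).
The vertices on cycles are {a, b, c, d, e, f, h} — 7 in total.

7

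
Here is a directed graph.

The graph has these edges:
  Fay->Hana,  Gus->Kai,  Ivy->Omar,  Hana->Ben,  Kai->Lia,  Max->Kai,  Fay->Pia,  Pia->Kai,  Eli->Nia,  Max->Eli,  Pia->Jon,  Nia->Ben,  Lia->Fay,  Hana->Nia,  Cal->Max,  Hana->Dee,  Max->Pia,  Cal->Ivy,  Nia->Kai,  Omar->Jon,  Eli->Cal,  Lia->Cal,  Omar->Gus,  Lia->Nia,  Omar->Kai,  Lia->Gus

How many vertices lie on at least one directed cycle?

12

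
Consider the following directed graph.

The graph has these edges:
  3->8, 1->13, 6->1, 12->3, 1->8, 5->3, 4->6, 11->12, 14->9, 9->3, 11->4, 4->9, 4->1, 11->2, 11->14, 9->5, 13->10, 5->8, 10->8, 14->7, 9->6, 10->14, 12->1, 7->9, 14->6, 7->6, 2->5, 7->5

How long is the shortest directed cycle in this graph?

5

For each vertex v, BFS finds the shortest path from v back to v.
The shortest such closed walk is 14 → 6 → 1 → 13 → 10 → 14, length 5.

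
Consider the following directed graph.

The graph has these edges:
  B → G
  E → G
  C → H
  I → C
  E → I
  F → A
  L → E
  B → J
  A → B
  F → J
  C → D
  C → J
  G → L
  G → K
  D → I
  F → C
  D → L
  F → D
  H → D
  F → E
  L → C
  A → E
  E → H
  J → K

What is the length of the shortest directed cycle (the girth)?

3

For each vertex v, BFS finds the shortest path from v back to v.
The shortest such closed walk is C → D → L → C, length 3.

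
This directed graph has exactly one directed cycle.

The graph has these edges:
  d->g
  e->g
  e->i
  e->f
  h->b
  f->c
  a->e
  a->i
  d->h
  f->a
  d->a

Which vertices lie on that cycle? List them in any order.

DFS with gray/black marking from a:
a gray
  i gray
  i black
  e gray
    f gray
      f→a: a is gray → back edge
Back edge closes the cycle a → e → f → a; its vertices are {a, e, f}.

a, e, f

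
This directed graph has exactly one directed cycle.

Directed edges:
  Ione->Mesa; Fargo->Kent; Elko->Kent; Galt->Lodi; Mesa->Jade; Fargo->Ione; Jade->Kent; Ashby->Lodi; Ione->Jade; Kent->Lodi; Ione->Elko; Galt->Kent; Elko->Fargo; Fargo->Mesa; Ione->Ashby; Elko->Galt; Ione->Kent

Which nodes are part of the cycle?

Elko, Ione, Fargo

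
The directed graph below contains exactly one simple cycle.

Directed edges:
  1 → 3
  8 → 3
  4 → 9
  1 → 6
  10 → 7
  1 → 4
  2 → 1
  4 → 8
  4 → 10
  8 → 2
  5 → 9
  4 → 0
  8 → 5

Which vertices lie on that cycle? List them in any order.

DFS with gray/black marking from 1:
1 gray
  3 gray
  3 black
  6 gray
  6 black
  4 gray
    0 gray
    0 black
    9 gray
    9 black
    10 gray
      7 gray
      7 black
    10 black
    8 gray
      2 gray
        2→1: 1 is gray → back edge
Back edge closes the cycle 1 → 4 → 8 → 2 → 1; its vertices are {1, 2, 4, 8}.

1, 2, 4, 8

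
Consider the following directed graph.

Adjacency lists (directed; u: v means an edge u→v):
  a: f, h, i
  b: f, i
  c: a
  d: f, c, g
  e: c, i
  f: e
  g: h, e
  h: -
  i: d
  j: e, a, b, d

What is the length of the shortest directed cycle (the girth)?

For each vertex v, BFS finds the shortest path from v back to v.
The shortest such closed walk is d → c → a → i → d, length 4.

4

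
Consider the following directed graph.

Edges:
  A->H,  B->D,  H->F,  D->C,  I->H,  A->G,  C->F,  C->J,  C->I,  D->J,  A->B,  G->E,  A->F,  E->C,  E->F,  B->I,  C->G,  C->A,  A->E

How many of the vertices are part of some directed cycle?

A vertex is on a directed cycle iff it belongs to a strongly connected component of size ≥ 2 (or has a self-loop).
The vertices on cycles are {A, B, C, D, E, G} — 6 in total.

6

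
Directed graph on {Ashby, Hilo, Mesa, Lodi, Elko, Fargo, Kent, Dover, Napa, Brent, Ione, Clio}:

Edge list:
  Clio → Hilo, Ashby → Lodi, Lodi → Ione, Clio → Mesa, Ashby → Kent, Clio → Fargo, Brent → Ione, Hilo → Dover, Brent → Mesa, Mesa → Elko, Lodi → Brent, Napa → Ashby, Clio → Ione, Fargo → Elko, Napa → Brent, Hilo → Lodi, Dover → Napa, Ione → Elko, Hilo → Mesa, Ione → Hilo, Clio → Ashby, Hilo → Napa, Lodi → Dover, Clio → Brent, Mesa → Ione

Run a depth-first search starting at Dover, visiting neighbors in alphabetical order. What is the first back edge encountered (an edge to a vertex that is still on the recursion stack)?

Hilo->Dover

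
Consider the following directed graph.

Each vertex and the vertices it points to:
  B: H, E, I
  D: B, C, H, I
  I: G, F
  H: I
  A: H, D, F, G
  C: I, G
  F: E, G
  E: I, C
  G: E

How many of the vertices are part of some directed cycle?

A vertex is on a directed cycle iff it belongs to a strongly connected component of size ≥ 2 (or has a self-loop).
The vertices on cycles are {C, E, F, G, I} — 5 in total.

5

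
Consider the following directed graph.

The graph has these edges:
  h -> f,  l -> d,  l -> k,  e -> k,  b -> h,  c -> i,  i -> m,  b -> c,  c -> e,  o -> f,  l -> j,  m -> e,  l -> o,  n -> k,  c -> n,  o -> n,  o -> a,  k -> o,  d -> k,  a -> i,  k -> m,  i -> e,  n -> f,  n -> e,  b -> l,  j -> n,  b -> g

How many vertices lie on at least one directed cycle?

A vertex is on a directed cycle iff it belongs to a strongly connected component of size ≥ 2 (or has a self-loop).
The vertices on cycles are {a, e, i, k, m, n, o} — 7 in total.

7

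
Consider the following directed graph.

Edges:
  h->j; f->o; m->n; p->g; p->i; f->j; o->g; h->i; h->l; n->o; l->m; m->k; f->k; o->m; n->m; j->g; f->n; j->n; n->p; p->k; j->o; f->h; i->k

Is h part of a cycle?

No

h lies on a cycle iff there is a path from h back to itself.
Exploring from h, it never reaches itself; equivalently, its strongly connected component is a singleton.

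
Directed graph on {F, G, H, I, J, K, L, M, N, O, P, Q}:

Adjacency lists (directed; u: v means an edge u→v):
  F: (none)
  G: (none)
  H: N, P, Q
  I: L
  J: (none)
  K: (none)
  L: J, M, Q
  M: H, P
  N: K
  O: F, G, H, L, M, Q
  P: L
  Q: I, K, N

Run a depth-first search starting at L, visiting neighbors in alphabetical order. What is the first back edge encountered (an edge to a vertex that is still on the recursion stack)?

P->L

DFS from L (visiting neighbors in alphabetical order); mark gray on enter, black on exit:
L gray
  J gray
  J black
  M gray
    H gray
      N gray
        K gray
        K black
      N black
      P gray
        P→L: L is gray → back edge
First back edge: P → L.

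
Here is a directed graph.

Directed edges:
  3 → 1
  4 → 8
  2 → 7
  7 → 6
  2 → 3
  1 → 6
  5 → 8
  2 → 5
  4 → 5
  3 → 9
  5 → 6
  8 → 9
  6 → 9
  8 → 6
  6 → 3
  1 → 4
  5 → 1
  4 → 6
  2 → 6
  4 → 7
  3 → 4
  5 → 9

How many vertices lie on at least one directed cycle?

A vertex is on a directed cycle iff it belongs to a strongly connected component of size ≥ 2 (or has a self-loop).
The vertices on cycles are {1, 3, 4, 5, 6, 7, 8} — 7 in total.

7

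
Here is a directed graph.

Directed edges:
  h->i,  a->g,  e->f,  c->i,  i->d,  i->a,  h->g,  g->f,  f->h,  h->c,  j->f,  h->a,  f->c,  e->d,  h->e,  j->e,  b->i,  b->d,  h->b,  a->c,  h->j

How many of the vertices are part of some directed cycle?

9

A vertex is on a directed cycle iff it belongs to a strongly connected component of size ≥ 2 (or has a self-loop).
The vertices on cycles are {a, b, c, e, f, g, h, i, j} — 9 in total.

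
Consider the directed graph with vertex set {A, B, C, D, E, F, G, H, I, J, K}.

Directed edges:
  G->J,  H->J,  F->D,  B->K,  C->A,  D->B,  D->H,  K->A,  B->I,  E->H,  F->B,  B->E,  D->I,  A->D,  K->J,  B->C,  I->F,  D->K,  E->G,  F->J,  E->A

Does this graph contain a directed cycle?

DFS with white/gray/black marking, starting from K:
K gray
  A gray
    D gray
      H gray
        J gray
        J black
      H black
      I gray
        F gray
          F→D: D is gray → back edge
Back edge found, so a cycle exists: D → I → F → D.

Yes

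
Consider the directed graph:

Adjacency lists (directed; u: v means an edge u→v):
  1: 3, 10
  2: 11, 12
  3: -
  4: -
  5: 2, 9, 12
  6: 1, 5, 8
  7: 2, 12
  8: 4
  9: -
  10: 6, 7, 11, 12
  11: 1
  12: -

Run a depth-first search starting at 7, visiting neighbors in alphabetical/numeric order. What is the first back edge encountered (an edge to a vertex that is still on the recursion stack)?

DFS from 7 (visiting neighbors in alphabetical/numeric order); mark gray on enter, black on exit:
7 gray
  2 gray
    11 gray
      1 gray
        3 gray
        3 black
        10 gray
          6 gray
            6→1: 1 is gray → back edge
First back edge: 6 → 1.

6->1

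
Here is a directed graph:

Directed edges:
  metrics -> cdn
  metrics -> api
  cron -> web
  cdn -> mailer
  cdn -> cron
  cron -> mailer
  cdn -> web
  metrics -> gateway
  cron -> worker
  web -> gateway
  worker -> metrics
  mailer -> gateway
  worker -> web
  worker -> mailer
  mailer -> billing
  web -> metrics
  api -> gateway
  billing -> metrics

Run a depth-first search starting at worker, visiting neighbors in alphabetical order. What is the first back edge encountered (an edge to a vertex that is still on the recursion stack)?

DFS from worker (visiting neighbors in alphabetical order); mark gray on enter, black on exit:
worker gray
  mailer gray
    billing gray
      metrics gray
        api gray
          gateway gray
          gateway black
        api black
        cdn gray
          cron gray
            cron→mailer: mailer is gray → back edge
First back edge: cron → mailer.

cron→mailer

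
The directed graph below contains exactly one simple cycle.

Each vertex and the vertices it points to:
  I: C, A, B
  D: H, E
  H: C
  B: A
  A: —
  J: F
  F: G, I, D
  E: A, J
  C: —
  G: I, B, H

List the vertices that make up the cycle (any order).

DFS with gray/black marking from F:
F gray
  G gray
    I gray
      C gray
      C black
      A gray
      A black
      B gray
        B→A: A black — skip
      B black
    I black
    G→B: B black — skip
    H gray
      H→C: C black — skip
    H black
  G black
  F→I: I black — skip
  D gray
    D→H: H black — skip
    E gray
      E→A: A black — skip
      J gray
        J→F: F is gray → back edge
Back edge closes the cycle F → D → E → J → F; its vertices are {D, E, F, J}.

D, E, F, J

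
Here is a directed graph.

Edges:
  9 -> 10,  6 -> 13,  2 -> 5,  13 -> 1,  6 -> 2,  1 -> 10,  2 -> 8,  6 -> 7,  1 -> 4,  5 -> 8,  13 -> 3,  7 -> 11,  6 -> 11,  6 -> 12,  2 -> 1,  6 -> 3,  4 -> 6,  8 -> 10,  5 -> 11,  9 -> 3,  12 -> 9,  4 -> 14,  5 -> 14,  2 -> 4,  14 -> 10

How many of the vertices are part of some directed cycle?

A vertex is on a directed cycle iff it belongs to a strongly connected component of size ≥ 2 (or has a self-loop).
The vertices on cycles are {1, 2, 4, 6, 13} — 5 in total.

5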